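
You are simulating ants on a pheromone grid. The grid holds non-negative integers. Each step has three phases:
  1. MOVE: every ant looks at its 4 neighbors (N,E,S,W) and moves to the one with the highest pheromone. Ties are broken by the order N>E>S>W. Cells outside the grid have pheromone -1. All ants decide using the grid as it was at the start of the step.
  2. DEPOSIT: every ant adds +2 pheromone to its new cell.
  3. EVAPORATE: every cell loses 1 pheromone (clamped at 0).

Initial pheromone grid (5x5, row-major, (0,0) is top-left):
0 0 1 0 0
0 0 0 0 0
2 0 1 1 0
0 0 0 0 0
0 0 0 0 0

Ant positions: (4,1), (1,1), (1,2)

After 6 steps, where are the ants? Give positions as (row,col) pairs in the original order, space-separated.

Step 1: ant0:(4,1)->N->(3,1) | ant1:(1,1)->N->(0,1) | ant2:(1,2)->N->(0,2)
  grid max=2 at (0,2)
Step 2: ant0:(3,1)->N->(2,1) | ant1:(0,1)->E->(0,2) | ant2:(0,2)->W->(0,1)
  grid max=3 at (0,2)
Step 3: ant0:(2,1)->N->(1,1) | ant1:(0,2)->W->(0,1) | ant2:(0,1)->E->(0,2)
  grid max=4 at (0,2)
Step 4: ant0:(1,1)->N->(0,1) | ant1:(0,1)->E->(0,2) | ant2:(0,2)->W->(0,1)
  grid max=6 at (0,1)
Step 5: ant0:(0,1)->E->(0,2) | ant1:(0,2)->W->(0,1) | ant2:(0,1)->E->(0,2)
  grid max=8 at (0,2)
Step 6: ant0:(0,2)->W->(0,1) | ant1:(0,1)->E->(0,2) | ant2:(0,2)->W->(0,1)
  grid max=10 at (0,1)

(0,1) (0,2) (0,1)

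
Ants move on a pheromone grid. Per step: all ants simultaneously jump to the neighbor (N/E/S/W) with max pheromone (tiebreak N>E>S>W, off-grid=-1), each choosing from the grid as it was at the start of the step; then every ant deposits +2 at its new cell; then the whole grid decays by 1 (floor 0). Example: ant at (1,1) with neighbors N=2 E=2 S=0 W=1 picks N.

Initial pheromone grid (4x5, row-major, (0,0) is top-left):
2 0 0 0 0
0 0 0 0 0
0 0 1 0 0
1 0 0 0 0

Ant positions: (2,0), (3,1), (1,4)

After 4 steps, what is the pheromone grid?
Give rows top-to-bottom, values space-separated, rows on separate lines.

After step 1: ants at (3,0),(3,0),(0,4)
  1 0 0 0 1
  0 0 0 0 0
  0 0 0 0 0
  4 0 0 0 0
After step 2: ants at (2,0),(2,0),(1,4)
  0 0 0 0 0
  0 0 0 0 1
  3 0 0 0 0
  3 0 0 0 0
After step 3: ants at (3,0),(3,0),(0,4)
  0 0 0 0 1
  0 0 0 0 0
  2 0 0 0 0
  6 0 0 0 0
After step 4: ants at (2,0),(2,0),(1,4)
  0 0 0 0 0
  0 0 0 0 1
  5 0 0 0 0
  5 0 0 0 0

0 0 0 0 0
0 0 0 0 1
5 0 0 0 0
5 0 0 0 0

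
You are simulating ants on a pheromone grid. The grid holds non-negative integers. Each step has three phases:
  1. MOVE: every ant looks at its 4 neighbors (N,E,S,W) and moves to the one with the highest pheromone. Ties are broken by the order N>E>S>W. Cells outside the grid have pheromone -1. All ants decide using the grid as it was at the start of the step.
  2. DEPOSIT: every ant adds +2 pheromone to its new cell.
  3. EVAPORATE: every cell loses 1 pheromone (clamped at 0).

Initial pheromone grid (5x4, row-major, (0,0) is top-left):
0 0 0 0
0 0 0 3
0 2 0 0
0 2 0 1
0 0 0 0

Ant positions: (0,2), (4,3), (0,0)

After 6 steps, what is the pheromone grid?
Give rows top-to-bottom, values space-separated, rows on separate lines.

After step 1: ants at (0,3),(3,3),(0,1)
  0 1 0 1
  0 0 0 2
  0 1 0 0
  0 1 0 2
  0 0 0 0
After step 2: ants at (1,3),(2,3),(0,2)
  0 0 1 0
  0 0 0 3
  0 0 0 1
  0 0 0 1
  0 0 0 0
After step 3: ants at (2,3),(1,3),(0,3)
  0 0 0 1
  0 0 0 4
  0 0 0 2
  0 0 0 0
  0 0 0 0
After step 4: ants at (1,3),(2,3),(1,3)
  0 0 0 0
  0 0 0 7
  0 0 0 3
  0 0 0 0
  0 0 0 0
After step 5: ants at (2,3),(1,3),(2,3)
  0 0 0 0
  0 0 0 8
  0 0 0 6
  0 0 0 0
  0 0 0 0
After step 6: ants at (1,3),(2,3),(1,3)
  0 0 0 0
  0 0 0 11
  0 0 0 7
  0 0 0 0
  0 0 0 0

0 0 0 0
0 0 0 11
0 0 0 7
0 0 0 0
0 0 0 0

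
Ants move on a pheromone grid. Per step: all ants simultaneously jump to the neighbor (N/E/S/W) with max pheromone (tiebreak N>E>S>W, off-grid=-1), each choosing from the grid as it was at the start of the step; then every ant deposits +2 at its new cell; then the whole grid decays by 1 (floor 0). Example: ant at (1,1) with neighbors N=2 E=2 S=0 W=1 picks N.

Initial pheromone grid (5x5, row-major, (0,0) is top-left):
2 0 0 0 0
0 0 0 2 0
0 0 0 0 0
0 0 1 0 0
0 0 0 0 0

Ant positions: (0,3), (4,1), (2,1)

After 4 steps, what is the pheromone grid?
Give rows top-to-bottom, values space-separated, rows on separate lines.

After step 1: ants at (1,3),(3,1),(1,1)
  1 0 0 0 0
  0 1 0 3 0
  0 0 0 0 0
  0 1 0 0 0
  0 0 0 0 0
After step 2: ants at (0,3),(2,1),(0,1)
  0 1 0 1 0
  0 0 0 2 0
  0 1 0 0 0
  0 0 0 0 0
  0 0 0 0 0
After step 3: ants at (1,3),(1,1),(0,2)
  0 0 1 0 0
  0 1 0 3 0
  0 0 0 0 0
  0 0 0 0 0
  0 0 0 0 0
After step 4: ants at (0,3),(0,1),(0,3)
  0 1 0 3 0
  0 0 0 2 0
  0 0 0 0 0
  0 0 0 0 0
  0 0 0 0 0

0 1 0 3 0
0 0 0 2 0
0 0 0 0 0
0 0 0 0 0
0 0 0 0 0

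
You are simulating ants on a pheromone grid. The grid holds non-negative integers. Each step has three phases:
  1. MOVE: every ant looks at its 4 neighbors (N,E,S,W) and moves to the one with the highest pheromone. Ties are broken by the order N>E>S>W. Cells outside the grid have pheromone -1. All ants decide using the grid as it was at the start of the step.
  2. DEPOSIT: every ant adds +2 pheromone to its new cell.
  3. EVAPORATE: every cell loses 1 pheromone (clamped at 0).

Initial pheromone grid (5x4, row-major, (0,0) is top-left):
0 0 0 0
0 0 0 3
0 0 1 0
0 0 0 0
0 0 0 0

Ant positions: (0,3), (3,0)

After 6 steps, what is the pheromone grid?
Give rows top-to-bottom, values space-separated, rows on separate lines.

After step 1: ants at (1,3),(2,0)
  0 0 0 0
  0 0 0 4
  1 0 0 0
  0 0 0 0
  0 0 0 0
After step 2: ants at (0,3),(1,0)
  0 0 0 1
  1 0 0 3
  0 0 0 0
  0 0 0 0
  0 0 0 0
After step 3: ants at (1,3),(0,0)
  1 0 0 0
  0 0 0 4
  0 0 0 0
  0 0 0 0
  0 0 0 0
After step 4: ants at (0,3),(0,1)
  0 1 0 1
  0 0 0 3
  0 0 0 0
  0 0 0 0
  0 0 0 0
After step 5: ants at (1,3),(0,2)
  0 0 1 0
  0 0 0 4
  0 0 0 0
  0 0 0 0
  0 0 0 0
After step 6: ants at (0,3),(0,3)
  0 0 0 3
  0 0 0 3
  0 0 0 0
  0 0 0 0
  0 0 0 0

0 0 0 3
0 0 0 3
0 0 0 0
0 0 0 0
0 0 0 0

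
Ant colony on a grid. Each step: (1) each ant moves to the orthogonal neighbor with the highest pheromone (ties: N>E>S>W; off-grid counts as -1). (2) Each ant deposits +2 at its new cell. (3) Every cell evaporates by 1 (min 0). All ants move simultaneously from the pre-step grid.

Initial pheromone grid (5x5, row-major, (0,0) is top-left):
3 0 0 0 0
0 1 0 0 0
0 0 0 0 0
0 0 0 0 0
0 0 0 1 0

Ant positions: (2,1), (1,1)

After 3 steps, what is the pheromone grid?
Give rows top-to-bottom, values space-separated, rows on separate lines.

After step 1: ants at (1,1),(0,1)
  2 1 0 0 0
  0 2 0 0 0
  0 0 0 0 0
  0 0 0 0 0
  0 0 0 0 0
After step 2: ants at (0,1),(1,1)
  1 2 0 0 0
  0 3 0 0 0
  0 0 0 0 0
  0 0 0 0 0
  0 0 0 0 0
After step 3: ants at (1,1),(0,1)
  0 3 0 0 0
  0 4 0 0 0
  0 0 0 0 0
  0 0 0 0 0
  0 0 0 0 0

0 3 0 0 0
0 4 0 0 0
0 0 0 0 0
0 0 0 0 0
0 0 0 0 0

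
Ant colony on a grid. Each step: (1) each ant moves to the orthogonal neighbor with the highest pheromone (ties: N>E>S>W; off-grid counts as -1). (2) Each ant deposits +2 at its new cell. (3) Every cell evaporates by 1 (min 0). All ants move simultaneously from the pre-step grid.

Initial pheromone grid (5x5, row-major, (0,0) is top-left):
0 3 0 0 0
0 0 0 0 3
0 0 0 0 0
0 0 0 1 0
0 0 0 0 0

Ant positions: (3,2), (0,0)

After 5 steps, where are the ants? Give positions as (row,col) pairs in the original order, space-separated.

Step 1: ant0:(3,2)->E->(3,3) | ant1:(0,0)->E->(0,1)
  grid max=4 at (0,1)
Step 2: ant0:(3,3)->N->(2,3) | ant1:(0,1)->E->(0,2)
  grid max=3 at (0,1)
Step 3: ant0:(2,3)->S->(3,3) | ant1:(0,2)->W->(0,1)
  grid max=4 at (0,1)
Step 4: ant0:(3,3)->N->(2,3) | ant1:(0,1)->E->(0,2)
  grid max=3 at (0,1)
Step 5: ant0:(2,3)->S->(3,3) | ant1:(0,2)->W->(0,1)
  grid max=4 at (0,1)

(3,3) (0,1)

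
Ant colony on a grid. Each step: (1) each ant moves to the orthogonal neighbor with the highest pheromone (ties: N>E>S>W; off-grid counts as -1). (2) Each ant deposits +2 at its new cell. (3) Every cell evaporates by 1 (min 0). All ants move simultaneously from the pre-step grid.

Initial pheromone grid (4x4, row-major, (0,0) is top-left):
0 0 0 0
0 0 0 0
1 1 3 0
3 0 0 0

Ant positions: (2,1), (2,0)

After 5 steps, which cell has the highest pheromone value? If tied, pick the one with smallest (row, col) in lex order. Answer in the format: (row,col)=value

Answer: (2,2)=4

Derivation:
Step 1: ant0:(2,1)->E->(2,2) | ant1:(2,0)->S->(3,0)
  grid max=4 at (2,2)
Step 2: ant0:(2,2)->N->(1,2) | ant1:(3,0)->N->(2,0)
  grid max=3 at (2,2)
Step 3: ant0:(1,2)->S->(2,2) | ant1:(2,0)->S->(3,0)
  grid max=4 at (2,2)
Step 4: ant0:(2,2)->N->(1,2) | ant1:(3,0)->N->(2,0)
  grid max=3 at (2,2)
Step 5: ant0:(1,2)->S->(2,2) | ant1:(2,0)->S->(3,0)
  grid max=4 at (2,2)
Final grid:
  0 0 0 0
  0 0 0 0
  0 0 4 0
  4 0 0 0
Max pheromone 4 at (2,2)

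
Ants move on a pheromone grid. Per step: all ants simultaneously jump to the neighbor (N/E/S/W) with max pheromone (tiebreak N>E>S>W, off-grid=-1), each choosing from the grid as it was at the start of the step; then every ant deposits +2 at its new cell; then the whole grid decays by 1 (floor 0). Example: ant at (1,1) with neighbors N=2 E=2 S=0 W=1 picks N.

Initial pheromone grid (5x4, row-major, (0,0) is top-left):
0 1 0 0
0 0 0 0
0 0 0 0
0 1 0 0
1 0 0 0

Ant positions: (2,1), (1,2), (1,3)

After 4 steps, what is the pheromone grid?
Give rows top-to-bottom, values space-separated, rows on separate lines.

After step 1: ants at (3,1),(0,2),(0,3)
  0 0 1 1
  0 0 0 0
  0 0 0 0
  0 2 0 0
  0 0 0 0
After step 2: ants at (2,1),(0,3),(0,2)
  0 0 2 2
  0 0 0 0
  0 1 0 0
  0 1 0 0
  0 0 0 0
After step 3: ants at (3,1),(0,2),(0,3)
  0 0 3 3
  0 0 0 0
  0 0 0 0
  0 2 0 0
  0 0 0 0
After step 4: ants at (2,1),(0,3),(0,2)
  0 0 4 4
  0 0 0 0
  0 1 0 0
  0 1 0 0
  0 0 0 0

0 0 4 4
0 0 0 0
0 1 0 0
0 1 0 0
0 0 0 0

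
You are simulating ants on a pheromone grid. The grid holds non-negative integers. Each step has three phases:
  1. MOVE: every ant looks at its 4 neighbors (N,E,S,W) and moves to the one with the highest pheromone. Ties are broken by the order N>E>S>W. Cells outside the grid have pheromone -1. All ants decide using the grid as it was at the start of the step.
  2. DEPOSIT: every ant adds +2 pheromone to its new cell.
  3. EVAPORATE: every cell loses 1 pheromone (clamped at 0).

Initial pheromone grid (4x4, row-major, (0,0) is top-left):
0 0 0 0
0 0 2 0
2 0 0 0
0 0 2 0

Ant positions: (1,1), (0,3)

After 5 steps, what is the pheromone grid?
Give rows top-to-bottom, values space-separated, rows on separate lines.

After step 1: ants at (1,2),(1,3)
  0 0 0 0
  0 0 3 1
  1 0 0 0
  0 0 1 0
After step 2: ants at (1,3),(1,2)
  0 0 0 0
  0 0 4 2
  0 0 0 0
  0 0 0 0
After step 3: ants at (1,2),(1,3)
  0 0 0 0
  0 0 5 3
  0 0 0 0
  0 0 0 0
After step 4: ants at (1,3),(1,2)
  0 0 0 0
  0 0 6 4
  0 0 0 0
  0 0 0 0
After step 5: ants at (1,2),(1,3)
  0 0 0 0
  0 0 7 5
  0 0 0 0
  0 0 0 0

0 0 0 0
0 0 7 5
0 0 0 0
0 0 0 0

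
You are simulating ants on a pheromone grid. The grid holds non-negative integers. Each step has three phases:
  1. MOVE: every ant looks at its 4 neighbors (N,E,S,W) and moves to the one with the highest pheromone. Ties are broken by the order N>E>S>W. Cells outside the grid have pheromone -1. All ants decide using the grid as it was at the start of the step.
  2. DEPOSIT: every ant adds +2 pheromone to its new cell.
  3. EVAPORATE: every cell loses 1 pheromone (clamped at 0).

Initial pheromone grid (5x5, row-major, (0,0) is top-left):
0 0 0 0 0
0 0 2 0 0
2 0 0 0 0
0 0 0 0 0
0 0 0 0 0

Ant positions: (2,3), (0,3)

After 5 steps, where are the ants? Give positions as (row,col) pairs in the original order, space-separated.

Step 1: ant0:(2,3)->N->(1,3) | ant1:(0,3)->E->(0,4)
  grid max=1 at (0,4)
Step 2: ant0:(1,3)->W->(1,2) | ant1:(0,4)->S->(1,4)
  grid max=2 at (1,2)
Step 3: ant0:(1,2)->N->(0,2) | ant1:(1,4)->N->(0,4)
  grid max=1 at (0,2)
Step 4: ant0:(0,2)->S->(1,2) | ant1:(0,4)->S->(1,4)
  grid max=2 at (1,2)
Step 5: ant0:(1,2)->N->(0,2) | ant1:(1,4)->N->(0,4)
  grid max=1 at (0,2)

(0,2) (0,4)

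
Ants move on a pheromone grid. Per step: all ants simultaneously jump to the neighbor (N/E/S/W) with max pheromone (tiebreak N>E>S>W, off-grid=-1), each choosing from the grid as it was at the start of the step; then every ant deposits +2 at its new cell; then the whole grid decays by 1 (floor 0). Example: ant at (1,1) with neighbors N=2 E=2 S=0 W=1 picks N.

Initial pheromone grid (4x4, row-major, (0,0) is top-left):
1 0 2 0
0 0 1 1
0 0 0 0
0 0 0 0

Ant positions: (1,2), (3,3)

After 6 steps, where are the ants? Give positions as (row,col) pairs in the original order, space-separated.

Step 1: ant0:(1,2)->N->(0,2) | ant1:(3,3)->N->(2,3)
  grid max=3 at (0,2)
Step 2: ant0:(0,2)->E->(0,3) | ant1:(2,3)->N->(1,3)
  grid max=2 at (0,2)
Step 3: ant0:(0,3)->W->(0,2) | ant1:(1,3)->N->(0,3)
  grid max=3 at (0,2)
Step 4: ant0:(0,2)->E->(0,3) | ant1:(0,3)->W->(0,2)
  grid max=4 at (0,2)
Step 5: ant0:(0,3)->W->(0,2) | ant1:(0,2)->E->(0,3)
  grid max=5 at (0,2)
Step 6: ant0:(0,2)->E->(0,3) | ant1:(0,3)->W->(0,2)
  grid max=6 at (0,2)

(0,3) (0,2)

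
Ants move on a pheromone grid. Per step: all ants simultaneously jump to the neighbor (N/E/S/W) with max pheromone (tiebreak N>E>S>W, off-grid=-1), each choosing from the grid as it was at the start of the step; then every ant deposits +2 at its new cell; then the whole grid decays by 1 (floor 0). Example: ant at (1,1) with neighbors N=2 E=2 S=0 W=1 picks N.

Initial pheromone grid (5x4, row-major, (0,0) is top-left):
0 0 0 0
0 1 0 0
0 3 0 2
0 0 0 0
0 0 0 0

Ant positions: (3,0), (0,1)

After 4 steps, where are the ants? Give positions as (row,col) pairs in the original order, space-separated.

Step 1: ant0:(3,0)->N->(2,0) | ant1:(0,1)->S->(1,1)
  grid max=2 at (1,1)
Step 2: ant0:(2,0)->E->(2,1) | ant1:(1,1)->S->(2,1)
  grid max=5 at (2,1)
Step 3: ant0:(2,1)->N->(1,1) | ant1:(2,1)->N->(1,1)
  grid max=4 at (1,1)
Step 4: ant0:(1,1)->S->(2,1) | ant1:(1,1)->S->(2,1)
  grid max=7 at (2,1)

(2,1) (2,1)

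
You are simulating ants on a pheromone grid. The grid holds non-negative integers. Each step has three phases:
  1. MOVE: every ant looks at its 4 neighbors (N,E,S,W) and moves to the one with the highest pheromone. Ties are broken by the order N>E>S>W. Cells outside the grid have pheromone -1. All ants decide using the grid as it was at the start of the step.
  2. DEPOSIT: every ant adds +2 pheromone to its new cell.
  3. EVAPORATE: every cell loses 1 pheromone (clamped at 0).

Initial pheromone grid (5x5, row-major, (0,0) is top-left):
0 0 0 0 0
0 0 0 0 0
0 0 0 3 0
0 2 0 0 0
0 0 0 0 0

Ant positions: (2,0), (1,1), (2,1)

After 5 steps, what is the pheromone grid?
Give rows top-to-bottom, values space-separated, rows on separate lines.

After step 1: ants at (1,0),(0,1),(3,1)
  0 1 0 0 0
  1 0 0 0 0
  0 0 0 2 0
  0 3 0 0 0
  0 0 0 0 0
After step 2: ants at (0,0),(0,2),(2,1)
  1 0 1 0 0
  0 0 0 0 0
  0 1 0 1 0
  0 2 0 0 0
  0 0 0 0 0
After step 3: ants at (0,1),(0,3),(3,1)
  0 1 0 1 0
  0 0 0 0 0
  0 0 0 0 0
  0 3 0 0 0
  0 0 0 0 0
After step 4: ants at (0,2),(0,4),(2,1)
  0 0 1 0 1
  0 0 0 0 0
  0 1 0 0 0
  0 2 0 0 0
  0 0 0 0 0
After step 5: ants at (0,3),(1,4),(3,1)
  0 0 0 1 0
  0 0 0 0 1
  0 0 0 0 0
  0 3 0 0 0
  0 0 0 0 0

0 0 0 1 0
0 0 0 0 1
0 0 0 0 0
0 3 0 0 0
0 0 0 0 0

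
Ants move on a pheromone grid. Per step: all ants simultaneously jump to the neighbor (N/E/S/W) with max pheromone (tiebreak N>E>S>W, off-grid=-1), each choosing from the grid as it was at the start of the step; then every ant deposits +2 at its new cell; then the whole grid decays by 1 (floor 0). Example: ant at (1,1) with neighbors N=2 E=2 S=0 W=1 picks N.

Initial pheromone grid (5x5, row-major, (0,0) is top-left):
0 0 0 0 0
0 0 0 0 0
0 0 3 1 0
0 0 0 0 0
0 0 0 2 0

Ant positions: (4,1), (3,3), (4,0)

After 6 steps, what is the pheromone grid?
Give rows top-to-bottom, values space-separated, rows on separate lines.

After step 1: ants at (3,1),(4,3),(3,0)
  0 0 0 0 0
  0 0 0 0 0
  0 0 2 0 0
  1 1 0 0 0
  0 0 0 3 0
After step 2: ants at (3,0),(3,3),(3,1)
  0 0 0 0 0
  0 0 0 0 0
  0 0 1 0 0
  2 2 0 1 0
  0 0 0 2 0
After step 3: ants at (3,1),(4,3),(3,0)
  0 0 0 0 0
  0 0 0 0 0
  0 0 0 0 0
  3 3 0 0 0
  0 0 0 3 0
After step 4: ants at (3,0),(3,3),(3,1)
  0 0 0 0 0
  0 0 0 0 0
  0 0 0 0 0
  4 4 0 1 0
  0 0 0 2 0
After step 5: ants at (3,1),(4,3),(3,0)
  0 0 0 0 0
  0 0 0 0 0
  0 0 0 0 0
  5 5 0 0 0
  0 0 0 3 0
After step 6: ants at (3,0),(3,3),(3,1)
  0 0 0 0 0
  0 0 0 0 0
  0 0 0 0 0
  6 6 0 1 0
  0 0 0 2 0

0 0 0 0 0
0 0 0 0 0
0 0 0 0 0
6 6 0 1 0
0 0 0 2 0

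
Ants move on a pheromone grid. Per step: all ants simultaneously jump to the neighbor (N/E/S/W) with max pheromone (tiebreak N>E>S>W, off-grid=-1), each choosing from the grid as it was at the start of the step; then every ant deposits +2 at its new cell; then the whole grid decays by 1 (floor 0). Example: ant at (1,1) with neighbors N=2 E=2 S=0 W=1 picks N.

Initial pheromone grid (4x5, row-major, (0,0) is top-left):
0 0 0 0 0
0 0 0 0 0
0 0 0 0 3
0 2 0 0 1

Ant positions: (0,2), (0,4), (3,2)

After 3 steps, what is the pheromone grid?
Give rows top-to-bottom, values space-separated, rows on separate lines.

After step 1: ants at (0,3),(1,4),(3,1)
  0 0 0 1 0
  0 0 0 0 1
  0 0 0 0 2
  0 3 0 0 0
After step 2: ants at (0,4),(2,4),(2,1)
  0 0 0 0 1
  0 0 0 0 0
  0 1 0 0 3
  0 2 0 0 0
After step 3: ants at (1,4),(1,4),(3,1)
  0 0 0 0 0
  0 0 0 0 3
  0 0 0 0 2
  0 3 0 0 0

0 0 0 0 0
0 0 0 0 3
0 0 0 0 2
0 3 0 0 0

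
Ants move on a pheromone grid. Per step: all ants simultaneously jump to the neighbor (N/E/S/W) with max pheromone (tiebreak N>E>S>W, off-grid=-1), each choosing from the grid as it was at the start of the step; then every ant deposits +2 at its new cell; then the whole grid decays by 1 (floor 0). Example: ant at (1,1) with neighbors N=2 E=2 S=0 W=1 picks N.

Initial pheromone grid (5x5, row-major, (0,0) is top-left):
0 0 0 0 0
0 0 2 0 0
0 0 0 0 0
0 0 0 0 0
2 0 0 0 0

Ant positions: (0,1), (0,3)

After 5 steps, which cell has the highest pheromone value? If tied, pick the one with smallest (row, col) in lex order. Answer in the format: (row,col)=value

Answer: (0,2)=1

Derivation:
Step 1: ant0:(0,1)->E->(0,2) | ant1:(0,3)->E->(0,4)
  grid max=1 at (0,2)
Step 2: ant0:(0,2)->S->(1,2) | ant1:(0,4)->S->(1,4)
  grid max=2 at (1,2)
Step 3: ant0:(1,2)->N->(0,2) | ant1:(1,4)->N->(0,4)
  grid max=1 at (0,2)
Step 4: ant0:(0,2)->S->(1,2) | ant1:(0,4)->S->(1,4)
  grid max=2 at (1,2)
Step 5: ant0:(1,2)->N->(0,2) | ant1:(1,4)->N->(0,4)
  grid max=1 at (0,2)
Final grid:
  0 0 1 0 1
  0 0 1 0 0
  0 0 0 0 0
  0 0 0 0 0
  0 0 0 0 0
Max pheromone 1 at (0,2)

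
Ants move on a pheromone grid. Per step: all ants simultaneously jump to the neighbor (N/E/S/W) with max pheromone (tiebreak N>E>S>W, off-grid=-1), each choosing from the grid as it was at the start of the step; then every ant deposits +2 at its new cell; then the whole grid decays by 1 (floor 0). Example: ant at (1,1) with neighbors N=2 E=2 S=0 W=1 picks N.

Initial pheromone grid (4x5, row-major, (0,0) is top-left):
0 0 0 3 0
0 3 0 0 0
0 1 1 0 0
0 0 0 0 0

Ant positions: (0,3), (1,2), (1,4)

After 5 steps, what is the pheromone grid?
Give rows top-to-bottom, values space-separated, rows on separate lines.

After step 1: ants at (0,4),(1,1),(0,4)
  0 0 0 2 3
  0 4 0 0 0
  0 0 0 0 0
  0 0 0 0 0
After step 2: ants at (0,3),(0,1),(0,3)
  0 1 0 5 2
  0 3 0 0 0
  0 0 0 0 0
  0 0 0 0 0
After step 3: ants at (0,4),(1,1),(0,4)
  0 0 0 4 5
  0 4 0 0 0
  0 0 0 0 0
  0 0 0 0 0
After step 4: ants at (0,3),(0,1),(0,3)
  0 1 0 7 4
  0 3 0 0 0
  0 0 0 0 0
  0 0 0 0 0
After step 5: ants at (0,4),(1,1),(0,4)
  0 0 0 6 7
  0 4 0 0 0
  0 0 0 0 0
  0 0 0 0 0

0 0 0 6 7
0 4 0 0 0
0 0 0 0 0
0 0 0 0 0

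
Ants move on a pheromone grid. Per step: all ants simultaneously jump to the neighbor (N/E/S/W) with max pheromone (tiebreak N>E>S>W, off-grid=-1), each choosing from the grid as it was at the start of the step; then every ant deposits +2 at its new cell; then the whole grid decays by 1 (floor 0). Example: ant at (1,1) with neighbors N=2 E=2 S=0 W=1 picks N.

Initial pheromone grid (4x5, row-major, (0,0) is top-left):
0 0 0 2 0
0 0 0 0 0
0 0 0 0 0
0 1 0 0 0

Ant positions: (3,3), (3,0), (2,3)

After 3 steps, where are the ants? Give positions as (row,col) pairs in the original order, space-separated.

Step 1: ant0:(3,3)->N->(2,3) | ant1:(3,0)->E->(3,1) | ant2:(2,3)->N->(1,3)
  grid max=2 at (3,1)
Step 2: ant0:(2,3)->N->(1,3) | ant1:(3,1)->N->(2,1) | ant2:(1,3)->N->(0,3)
  grid max=2 at (0,3)
Step 3: ant0:(1,3)->N->(0,3) | ant1:(2,1)->S->(3,1) | ant2:(0,3)->S->(1,3)
  grid max=3 at (0,3)

(0,3) (3,1) (1,3)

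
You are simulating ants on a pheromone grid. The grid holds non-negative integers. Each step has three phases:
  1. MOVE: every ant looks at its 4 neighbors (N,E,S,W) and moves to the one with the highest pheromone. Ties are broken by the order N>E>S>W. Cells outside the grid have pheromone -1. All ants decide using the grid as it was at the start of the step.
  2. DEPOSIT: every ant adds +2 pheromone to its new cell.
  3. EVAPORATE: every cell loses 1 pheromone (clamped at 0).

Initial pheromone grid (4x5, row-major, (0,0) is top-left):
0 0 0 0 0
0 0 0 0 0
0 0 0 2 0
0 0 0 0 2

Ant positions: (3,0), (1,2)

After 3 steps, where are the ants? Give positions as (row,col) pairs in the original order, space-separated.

Step 1: ant0:(3,0)->N->(2,0) | ant1:(1,2)->N->(0,2)
  grid max=1 at (0,2)
Step 2: ant0:(2,0)->N->(1,0) | ant1:(0,2)->E->(0,3)
  grid max=1 at (0,3)
Step 3: ant0:(1,0)->N->(0,0) | ant1:(0,3)->E->(0,4)
  grid max=1 at (0,0)

(0,0) (0,4)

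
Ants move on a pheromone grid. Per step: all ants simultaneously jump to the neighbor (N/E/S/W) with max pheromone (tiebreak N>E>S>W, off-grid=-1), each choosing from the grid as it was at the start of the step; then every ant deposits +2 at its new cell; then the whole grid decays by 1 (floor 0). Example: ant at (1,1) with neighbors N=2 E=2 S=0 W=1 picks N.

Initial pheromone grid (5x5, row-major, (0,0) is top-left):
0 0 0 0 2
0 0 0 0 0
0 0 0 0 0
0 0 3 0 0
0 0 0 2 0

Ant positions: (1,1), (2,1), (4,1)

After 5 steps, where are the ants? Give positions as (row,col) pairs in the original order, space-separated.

Step 1: ant0:(1,1)->N->(0,1) | ant1:(2,1)->N->(1,1) | ant2:(4,1)->N->(3,1)
  grid max=2 at (3,2)
Step 2: ant0:(0,1)->S->(1,1) | ant1:(1,1)->N->(0,1) | ant2:(3,1)->E->(3,2)
  grid max=3 at (3,2)
Step 3: ant0:(1,1)->N->(0,1) | ant1:(0,1)->S->(1,1) | ant2:(3,2)->N->(2,2)
  grid max=3 at (0,1)
Step 4: ant0:(0,1)->S->(1,1) | ant1:(1,1)->N->(0,1) | ant2:(2,2)->S->(3,2)
  grid max=4 at (0,1)
Step 5: ant0:(1,1)->N->(0,1) | ant1:(0,1)->S->(1,1) | ant2:(3,2)->N->(2,2)
  grid max=5 at (0,1)

(0,1) (1,1) (2,2)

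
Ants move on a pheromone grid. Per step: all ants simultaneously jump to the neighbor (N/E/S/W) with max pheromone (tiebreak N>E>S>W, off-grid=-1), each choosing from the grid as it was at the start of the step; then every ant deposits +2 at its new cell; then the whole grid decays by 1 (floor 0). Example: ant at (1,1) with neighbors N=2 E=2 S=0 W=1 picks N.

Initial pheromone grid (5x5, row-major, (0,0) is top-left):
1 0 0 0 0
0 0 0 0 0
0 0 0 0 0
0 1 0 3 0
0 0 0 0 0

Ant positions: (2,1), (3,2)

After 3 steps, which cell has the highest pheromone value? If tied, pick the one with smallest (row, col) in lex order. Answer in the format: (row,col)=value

Answer: (3,3)=4

Derivation:
Step 1: ant0:(2,1)->S->(3,1) | ant1:(3,2)->E->(3,3)
  grid max=4 at (3,3)
Step 2: ant0:(3,1)->N->(2,1) | ant1:(3,3)->N->(2,3)
  grid max=3 at (3,3)
Step 3: ant0:(2,1)->S->(3,1) | ant1:(2,3)->S->(3,3)
  grid max=4 at (3,3)
Final grid:
  0 0 0 0 0
  0 0 0 0 0
  0 0 0 0 0
  0 2 0 4 0
  0 0 0 0 0
Max pheromone 4 at (3,3)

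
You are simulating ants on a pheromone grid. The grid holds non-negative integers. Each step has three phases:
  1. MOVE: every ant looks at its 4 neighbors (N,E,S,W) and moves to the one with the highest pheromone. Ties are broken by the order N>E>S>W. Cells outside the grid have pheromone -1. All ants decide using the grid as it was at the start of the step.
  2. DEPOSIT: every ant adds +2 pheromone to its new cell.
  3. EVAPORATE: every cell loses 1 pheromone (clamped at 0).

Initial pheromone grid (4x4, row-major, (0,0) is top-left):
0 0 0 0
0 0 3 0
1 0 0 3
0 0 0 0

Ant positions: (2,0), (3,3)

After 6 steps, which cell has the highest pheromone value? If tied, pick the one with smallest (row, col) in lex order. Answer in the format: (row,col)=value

Step 1: ant0:(2,0)->N->(1,0) | ant1:(3,3)->N->(2,3)
  grid max=4 at (2,3)
Step 2: ant0:(1,0)->N->(0,0) | ant1:(2,3)->N->(1,3)
  grid max=3 at (2,3)
Step 3: ant0:(0,0)->E->(0,1) | ant1:(1,3)->S->(2,3)
  grid max=4 at (2,3)
Step 4: ant0:(0,1)->E->(0,2) | ant1:(2,3)->N->(1,3)
  grid max=3 at (2,3)
Step 5: ant0:(0,2)->E->(0,3) | ant1:(1,3)->S->(2,3)
  grid max=4 at (2,3)
Step 6: ant0:(0,3)->S->(1,3) | ant1:(2,3)->N->(1,3)
  grid max=3 at (1,3)
Final grid:
  0 0 0 0
  0 0 0 3
  0 0 0 3
  0 0 0 0
Max pheromone 3 at (1,3)

Answer: (1,3)=3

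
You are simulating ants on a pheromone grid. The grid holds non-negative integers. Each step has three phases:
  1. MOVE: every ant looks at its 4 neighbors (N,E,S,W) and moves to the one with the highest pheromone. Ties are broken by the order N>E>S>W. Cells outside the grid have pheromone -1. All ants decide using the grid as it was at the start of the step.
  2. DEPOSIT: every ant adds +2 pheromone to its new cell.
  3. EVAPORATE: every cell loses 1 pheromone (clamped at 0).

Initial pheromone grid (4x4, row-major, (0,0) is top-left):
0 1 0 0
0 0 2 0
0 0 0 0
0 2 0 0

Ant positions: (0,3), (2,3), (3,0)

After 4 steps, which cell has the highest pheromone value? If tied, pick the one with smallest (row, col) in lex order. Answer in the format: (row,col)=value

Step 1: ant0:(0,3)->S->(1,3) | ant1:(2,3)->N->(1,3) | ant2:(3,0)->E->(3,1)
  grid max=3 at (1,3)
Step 2: ant0:(1,3)->W->(1,2) | ant1:(1,3)->W->(1,2) | ant2:(3,1)->N->(2,1)
  grid max=4 at (1,2)
Step 3: ant0:(1,2)->E->(1,3) | ant1:(1,2)->E->(1,3) | ant2:(2,1)->S->(3,1)
  grid max=5 at (1,3)
Step 4: ant0:(1,3)->W->(1,2) | ant1:(1,3)->W->(1,2) | ant2:(3,1)->N->(2,1)
  grid max=6 at (1,2)
Final grid:
  0 0 0 0
  0 0 6 4
  0 1 0 0
  0 2 0 0
Max pheromone 6 at (1,2)

Answer: (1,2)=6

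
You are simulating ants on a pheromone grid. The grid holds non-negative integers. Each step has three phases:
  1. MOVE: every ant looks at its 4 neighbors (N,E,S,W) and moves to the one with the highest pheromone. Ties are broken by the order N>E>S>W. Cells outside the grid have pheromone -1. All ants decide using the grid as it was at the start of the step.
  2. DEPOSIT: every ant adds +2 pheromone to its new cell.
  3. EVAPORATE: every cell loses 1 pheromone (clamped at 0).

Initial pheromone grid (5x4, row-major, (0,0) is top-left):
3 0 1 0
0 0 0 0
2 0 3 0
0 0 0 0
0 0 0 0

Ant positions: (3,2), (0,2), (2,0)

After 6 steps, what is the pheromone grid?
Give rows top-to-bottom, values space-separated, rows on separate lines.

After step 1: ants at (2,2),(0,3),(1,0)
  2 0 0 1
  1 0 0 0
  1 0 4 0
  0 0 0 0
  0 0 0 0
After step 2: ants at (1,2),(1,3),(0,0)
  3 0 0 0
  0 0 1 1
  0 0 3 0
  0 0 0 0
  0 0 0 0
After step 3: ants at (2,2),(1,2),(0,1)
  2 1 0 0
  0 0 2 0
  0 0 4 0
  0 0 0 0
  0 0 0 0
After step 4: ants at (1,2),(2,2),(0,0)
  3 0 0 0
  0 0 3 0
  0 0 5 0
  0 0 0 0
  0 0 0 0
After step 5: ants at (2,2),(1,2),(0,1)
  2 1 0 0
  0 0 4 0
  0 0 6 0
  0 0 0 0
  0 0 0 0
After step 6: ants at (1,2),(2,2),(0,0)
  3 0 0 0
  0 0 5 0
  0 0 7 0
  0 0 0 0
  0 0 0 0

3 0 0 0
0 0 5 0
0 0 7 0
0 0 0 0
0 0 0 0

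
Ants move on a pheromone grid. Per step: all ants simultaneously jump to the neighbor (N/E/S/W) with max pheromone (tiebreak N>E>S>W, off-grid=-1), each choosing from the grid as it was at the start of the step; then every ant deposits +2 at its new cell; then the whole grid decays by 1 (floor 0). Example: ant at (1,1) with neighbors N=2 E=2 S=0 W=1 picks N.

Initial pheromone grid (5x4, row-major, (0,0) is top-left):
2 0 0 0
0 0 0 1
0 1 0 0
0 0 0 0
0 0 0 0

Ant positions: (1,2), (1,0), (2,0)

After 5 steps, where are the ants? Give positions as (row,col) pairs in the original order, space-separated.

Step 1: ant0:(1,2)->E->(1,3) | ant1:(1,0)->N->(0,0) | ant2:(2,0)->E->(2,1)
  grid max=3 at (0,0)
Step 2: ant0:(1,3)->N->(0,3) | ant1:(0,0)->E->(0,1) | ant2:(2,1)->N->(1,1)
  grid max=2 at (0,0)
Step 3: ant0:(0,3)->S->(1,3) | ant1:(0,1)->W->(0,0) | ant2:(1,1)->N->(0,1)
  grid max=3 at (0,0)
Step 4: ant0:(1,3)->N->(0,3) | ant1:(0,0)->E->(0,1) | ant2:(0,1)->W->(0,0)
  grid max=4 at (0,0)
Step 5: ant0:(0,3)->S->(1,3) | ant1:(0,1)->W->(0,0) | ant2:(0,0)->E->(0,1)
  grid max=5 at (0,0)

(1,3) (0,0) (0,1)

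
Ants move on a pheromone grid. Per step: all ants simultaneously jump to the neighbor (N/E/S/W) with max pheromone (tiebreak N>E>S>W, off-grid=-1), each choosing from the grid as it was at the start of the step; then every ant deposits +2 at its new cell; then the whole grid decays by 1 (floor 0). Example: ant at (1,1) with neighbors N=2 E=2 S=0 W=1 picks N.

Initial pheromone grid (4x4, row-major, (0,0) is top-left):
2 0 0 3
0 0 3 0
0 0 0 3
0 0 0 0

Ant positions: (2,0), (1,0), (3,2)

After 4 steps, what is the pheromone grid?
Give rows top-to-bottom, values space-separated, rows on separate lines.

After step 1: ants at (1,0),(0,0),(2,2)
  3 0 0 2
  1 0 2 0
  0 0 1 2
  0 0 0 0
After step 2: ants at (0,0),(1,0),(1,2)
  4 0 0 1
  2 0 3 0
  0 0 0 1
  0 0 0 0
After step 3: ants at (1,0),(0,0),(0,2)
  5 0 1 0
  3 0 2 0
  0 0 0 0
  0 0 0 0
After step 4: ants at (0,0),(1,0),(1,2)
  6 0 0 0
  4 0 3 0
  0 0 0 0
  0 0 0 0

6 0 0 0
4 0 3 0
0 0 0 0
0 0 0 0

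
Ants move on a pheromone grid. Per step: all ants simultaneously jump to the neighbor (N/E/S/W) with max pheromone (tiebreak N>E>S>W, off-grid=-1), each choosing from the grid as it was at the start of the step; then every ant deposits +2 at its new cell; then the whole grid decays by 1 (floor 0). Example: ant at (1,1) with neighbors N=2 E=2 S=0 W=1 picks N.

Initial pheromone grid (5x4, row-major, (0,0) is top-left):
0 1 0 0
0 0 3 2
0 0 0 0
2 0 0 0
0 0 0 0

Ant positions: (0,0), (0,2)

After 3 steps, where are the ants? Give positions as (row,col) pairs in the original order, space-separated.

Step 1: ant0:(0,0)->E->(0,1) | ant1:(0,2)->S->(1,2)
  grid max=4 at (1,2)
Step 2: ant0:(0,1)->E->(0,2) | ant1:(1,2)->E->(1,3)
  grid max=3 at (1,2)
Step 3: ant0:(0,2)->S->(1,2) | ant1:(1,3)->W->(1,2)
  grid max=6 at (1,2)

(1,2) (1,2)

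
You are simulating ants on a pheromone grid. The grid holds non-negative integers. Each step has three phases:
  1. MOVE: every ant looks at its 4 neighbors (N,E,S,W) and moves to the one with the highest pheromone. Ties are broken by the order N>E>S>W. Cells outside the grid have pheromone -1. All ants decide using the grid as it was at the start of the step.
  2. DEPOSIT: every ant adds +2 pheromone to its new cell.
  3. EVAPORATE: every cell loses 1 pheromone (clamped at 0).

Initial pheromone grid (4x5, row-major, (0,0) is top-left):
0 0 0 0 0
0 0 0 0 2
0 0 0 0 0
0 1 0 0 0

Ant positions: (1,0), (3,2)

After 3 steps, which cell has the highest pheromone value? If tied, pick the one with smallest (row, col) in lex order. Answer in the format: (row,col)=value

Step 1: ant0:(1,0)->N->(0,0) | ant1:(3,2)->W->(3,1)
  grid max=2 at (3,1)
Step 2: ant0:(0,0)->E->(0,1) | ant1:(3,1)->N->(2,1)
  grid max=1 at (0,1)
Step 3: ant0:(0,1)->E->(0,2) | ant1:(2,1)->S->(3,1)
  grid max=2 at (3,1)
Final grid:
  0 0 1 0 0
  0 0 0 0 0
  0 0 0 0 0
  0 2 0 0 0
Max pheromone 2 at (3,1)

Answer: (3,1)=2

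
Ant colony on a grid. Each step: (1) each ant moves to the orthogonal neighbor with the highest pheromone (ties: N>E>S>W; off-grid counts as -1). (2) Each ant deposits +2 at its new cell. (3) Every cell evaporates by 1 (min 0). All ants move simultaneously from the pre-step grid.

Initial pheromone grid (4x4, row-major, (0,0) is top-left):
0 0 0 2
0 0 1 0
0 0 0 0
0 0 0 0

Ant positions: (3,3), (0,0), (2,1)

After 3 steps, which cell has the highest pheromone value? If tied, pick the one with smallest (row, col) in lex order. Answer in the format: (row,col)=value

Answer: (0,1)=3

Derivation:
Step 1: ant0:(3,3)->N->(2,3) | ant1:(0,0)->E->(0,1) | ant2:(2,1)->N->(1,1)
  grid max=1 at (0,1)
Step 2: ant0:(2,3)->N->(1,3) | ant1:(0,1)->S->(1,1) | ant2:(1,1)->N->(0,1)
  grid max=2 at (0,1)
Step 3: ant0:(1,3)->N->(0,3) | ant1:(1,1)->N->(0,1) | ant2:(0,1)->S->(1,1)
  grid max=3 at (0,1)
Final grid:
  0 3 0 1
  0 3 0 0
  0 0 0 0
  0 0 0 0
Max pheromone 3 at (0,1)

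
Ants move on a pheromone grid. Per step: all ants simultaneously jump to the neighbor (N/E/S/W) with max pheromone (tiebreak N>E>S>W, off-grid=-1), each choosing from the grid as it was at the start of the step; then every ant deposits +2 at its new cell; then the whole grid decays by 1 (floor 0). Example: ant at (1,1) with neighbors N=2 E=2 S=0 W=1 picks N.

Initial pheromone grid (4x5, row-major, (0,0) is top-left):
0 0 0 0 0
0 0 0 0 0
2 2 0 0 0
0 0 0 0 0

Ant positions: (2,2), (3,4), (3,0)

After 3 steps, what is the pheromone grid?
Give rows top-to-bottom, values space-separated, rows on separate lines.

After step 1: ants at (2,1),(2,4),(2,0)
  0 0 0 0 0
  0 0 0 0 0
  3 3 0 0 1
  0 0 0 0 0
After step 2: ants at (2,0),(1,4),(2,1)
  0 0 0 0 0
  0 0 0 0 1
  4 4 0 0 0
  0 0 0 0 0
After step 3: ants at (2,1),(0,4),(2,0)
  0 0 0 0 1
  0 0 0 0 0
  5 5 0 0 0
  0 0 0 0 0

0 0 0 0 1
0 0 0 0 0
5 5 0 0 0
0 0 0 0 0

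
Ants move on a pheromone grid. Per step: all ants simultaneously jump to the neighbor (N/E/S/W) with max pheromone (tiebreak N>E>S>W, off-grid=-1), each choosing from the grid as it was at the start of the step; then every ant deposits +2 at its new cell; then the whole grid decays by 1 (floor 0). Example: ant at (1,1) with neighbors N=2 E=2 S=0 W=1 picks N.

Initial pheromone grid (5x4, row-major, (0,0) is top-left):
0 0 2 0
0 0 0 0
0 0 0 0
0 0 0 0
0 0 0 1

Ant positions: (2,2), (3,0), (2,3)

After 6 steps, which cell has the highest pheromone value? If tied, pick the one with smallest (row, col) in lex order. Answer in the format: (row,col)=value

Step 1: ant0:(2,2)->N->(1,2) | ant1:(3,0)->N->(2,0) | ant2:(2,3)->N->(1,3)
  grid max=1 at (0,2)
Step 2: ant0:(1,2)->N->(0,2) | ant1:(2,0)->N->(1,0) | ant2:(1,3)->W->(1,2)
  grid max=2 at (0,2)
Step 3: ant0:(0,2)->S->(1,2) | ant1:(1,0)->N->(0,0) | ant2:(1,2)->N->(0,2)
  grid max=3 at (0,2)
Step 4: ant0:(1,2)->N->(0,2) | ant1:(0,0)->E->(0,1) | ant2:(0,2)->S->(1,2)
  grid max=4 at (0,2)
Step 5: ant0:(0,2)->S->(1,2) | ant1:(0,1)->E->(0,2) | ant2:(1,2)->N->(0,2)
  grid max=7 at (0,2)
Step 6: ant0:(1,2)->N->(0,2) | ant1:(0,2)->S->(1,2) | ant2:(0,2)->S->(1,2)
  grid max=8 at (0,2)
Final grid:
  0 0 8 0
  0 0 8 0
  0 0 0 0
  0 0 0 0
  0 0 0 0
Max pheromone 8 at (0,2)

Answer: (0,2)=8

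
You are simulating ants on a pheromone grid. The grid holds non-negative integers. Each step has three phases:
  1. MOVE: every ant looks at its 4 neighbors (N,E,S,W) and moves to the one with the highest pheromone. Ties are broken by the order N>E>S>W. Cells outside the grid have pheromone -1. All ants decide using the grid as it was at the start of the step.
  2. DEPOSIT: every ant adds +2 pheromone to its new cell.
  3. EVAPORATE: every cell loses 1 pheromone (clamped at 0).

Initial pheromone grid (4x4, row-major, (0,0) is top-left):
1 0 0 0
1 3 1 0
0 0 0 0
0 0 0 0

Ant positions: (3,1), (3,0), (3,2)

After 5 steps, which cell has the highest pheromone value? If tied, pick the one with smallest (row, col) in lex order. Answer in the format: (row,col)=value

Step 1: ant0:(3,1)->N->(2,1) | ant1:(3,0)->N->(2,0) | ant2:(3,2)->N->(2,2)
  grid max=2 at (1,1)
Step 2: ant0:(2,1)->N->(1,1) | ant1:(2,0)->E->(2,1) | ant2:(2,2)->W->(2,1)
  grid max=4 at (2,1)
Step 3: ant0:(1,1)->S->(2,1) | ant1:(2,1)->N->(1,1) | ant2:(2,1)->N->(1,1)
  grid max=6 at (1,1)
Step 4: ant0:(2,1)->N->(1,1) | ant1:(1,1)->S->(2,1) | ant2:(1,1)->S->(2,1)
  grid max=8 at (2,1)
Step 5: ant0:(1,1)->S->(2,1) | ant1:(2,1)->N->(1,1) | ant2:(2,1)->N->(1,1)
  grid max=10 at (1,1)
Final grid:
  0 0 0 0
  0 10 0 0
  0 9 0 0
  0 0 0 0
Max pheromone 10 at (1,1)

Answer: (1,1)=10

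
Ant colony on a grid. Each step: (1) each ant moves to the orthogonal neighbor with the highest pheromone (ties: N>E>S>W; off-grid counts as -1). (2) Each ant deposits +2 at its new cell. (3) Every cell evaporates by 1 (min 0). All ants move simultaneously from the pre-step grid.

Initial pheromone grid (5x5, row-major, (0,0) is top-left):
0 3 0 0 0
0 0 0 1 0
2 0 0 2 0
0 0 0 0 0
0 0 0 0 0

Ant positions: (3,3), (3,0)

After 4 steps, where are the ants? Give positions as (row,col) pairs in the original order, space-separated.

Step 1: ant0:(3,3)->N->(2,3) | ant1:(3,0)->N->(2,0)
  grid max=3 at (2,0)
Step 2: ant0:(2,3)->N->(1,3) | ant1:(2,0)->N->(1,0)
  grid max=2 at (2,0)
Step 3: ant0:(1,3)->S->(2,3) | ant1:(1,0)->S->(2,0)
  grid max=3 at (2,0)
Step 4: ant0:(2,3)->N->(1,3) | ant1:(2,0)->N->(1,0)
  grid max=2 at (2,0)

(1,3) (1,0)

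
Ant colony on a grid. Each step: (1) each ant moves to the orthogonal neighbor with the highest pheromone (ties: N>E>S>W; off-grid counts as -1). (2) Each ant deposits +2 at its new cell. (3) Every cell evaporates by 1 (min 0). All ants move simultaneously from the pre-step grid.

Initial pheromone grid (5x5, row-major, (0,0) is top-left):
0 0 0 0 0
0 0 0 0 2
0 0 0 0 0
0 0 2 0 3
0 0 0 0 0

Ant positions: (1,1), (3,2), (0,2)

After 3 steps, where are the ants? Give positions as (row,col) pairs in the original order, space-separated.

Step 1: ant0:(1,1)->N->(0,1) | ant1:(3,2)->N->(2,2) | ant2:(0,2)->E->(0,3)
  grid max=2 at (3,4)
Step 2: ant0:(0,1)->E->(0,2) | ant1:(2,2)->S->(3,2) | ant2:(0,3)->E->(0,4)
  grid max=2 at (3,2)
Step 3: ant0:(0,2)->E->(0,3) | ant1:(3,2)->N->(2,2) | ant2:(0,4)->S->(1,4)
  grid max=1 at (0,3)

(0,3) (2,2) (1,4)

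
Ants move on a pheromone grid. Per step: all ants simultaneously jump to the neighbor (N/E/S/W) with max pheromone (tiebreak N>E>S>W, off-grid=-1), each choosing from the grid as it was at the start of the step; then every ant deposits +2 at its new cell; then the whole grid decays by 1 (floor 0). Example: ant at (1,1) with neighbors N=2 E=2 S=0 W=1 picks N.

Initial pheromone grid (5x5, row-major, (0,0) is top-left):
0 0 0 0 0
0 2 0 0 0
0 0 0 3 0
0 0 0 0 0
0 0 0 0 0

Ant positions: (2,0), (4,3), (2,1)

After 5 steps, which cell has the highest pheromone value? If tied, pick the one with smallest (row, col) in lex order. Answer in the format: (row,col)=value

Step 1: ant0:(2,0)->N->(1,0) | ant1:(4,3)->N->(3,3) | ant2:(2,1)->N->(1,1)
  grid max=3 at (1,1)
Step 2: ant0:(1,0)->E->(1,1) | ant1:(3,3)->N->(2,3) | ant2:(1,1)->W->(1,0)
  grid max=4 at (1,1)
Step 3: ant0:(1,1)->W->(1,0) | ant1:(2,3)->N->(1,3) | ant2:(1,0)->E->(1,1)
  grid max=5 at (1,1)
Step 4: ant0:(1,0)->E->(1,1) | ant1:(1,3)->S->(2,3) | ant2:(1,1)->W->(1,0)
  grid max=6 at (1,1)
Step 5: ant0:(1,1)->W->(1,0) | ant1:(2,3)->N->(1,3) | ant2:(1,0)->E->(1,1)
  grid max=7 at (1,1)
Final grid:
  0 0 0 0 0
  5 7 0 1 0
  0 0 0 2 0
  0 0 0 0 0
  0 0 0 0 0
Max pheromone 7 at (1,1)

Answer: (1,1)=7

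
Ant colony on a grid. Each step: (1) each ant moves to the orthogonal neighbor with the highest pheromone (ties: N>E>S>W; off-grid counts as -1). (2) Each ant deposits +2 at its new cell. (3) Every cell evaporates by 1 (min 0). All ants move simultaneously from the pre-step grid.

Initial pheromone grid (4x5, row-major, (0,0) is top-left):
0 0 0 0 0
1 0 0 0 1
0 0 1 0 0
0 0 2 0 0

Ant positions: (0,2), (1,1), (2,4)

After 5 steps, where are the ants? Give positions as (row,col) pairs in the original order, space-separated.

Step 1: ant0:(0,2)->E->(0,3) | ant1:(1,1)->W->(1,0) | ant2:(2,4)->N->(1,4)
  grid max=2 at (1,0)
Step 2: ant0:(0,3)->E->(0,4) | ant1:(1,0)->N->(0,0) | ant2:(1,4)->N->(0,4)
  grid max=3 at (0,4)
Step 3: ant0:(0,4)->S->(1,4) | ant1:(0,0)->S->(1,0) | ant2:(0,4)->S->(1,4)
  grid max=4 at (1,4)
Step 4: ant0:(1,4)->N->(0,4) | ant1:(1,0)->N->(0,0) | ant2:(1,4)->N->(0,4)
  grid max=5 at (0,4)
Step 5: ant0:(0,4)->S->(1,4) | ant1:(0,0)->S->(1,0) | ant2:(0,4)->S->(1,4)
  grid max=6 at (1,4)

(1,4) (1,0) (1,4)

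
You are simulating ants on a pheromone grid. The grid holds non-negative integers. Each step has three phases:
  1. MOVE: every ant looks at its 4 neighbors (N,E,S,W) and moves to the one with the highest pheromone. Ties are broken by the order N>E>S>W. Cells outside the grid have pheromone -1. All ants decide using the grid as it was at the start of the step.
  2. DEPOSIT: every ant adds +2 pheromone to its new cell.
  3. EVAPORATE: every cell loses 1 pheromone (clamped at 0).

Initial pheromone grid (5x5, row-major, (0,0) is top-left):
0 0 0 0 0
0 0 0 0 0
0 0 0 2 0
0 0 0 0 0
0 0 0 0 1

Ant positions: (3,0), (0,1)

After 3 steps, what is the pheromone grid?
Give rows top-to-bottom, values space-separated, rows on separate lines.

After step 1: ants at (2,0),(0,2)
  0 0 1 0 0
  0 0 0 0 0
  1 0 0 1 0
  0 0 0 0 0
  0 0 0 0 0
After step 2: ants at (1,0),(0,3)
  0 0 0 1 0
  1 0 0 0 0
  0 0 0 0 0
  0 0 0 0 0
  0 0 0 0 0
After step 3: ants at (0,0),(0,4)
  1 0 0 0 1
  0 0 0 0 0
  0 0 0 0 0
  0 0 0 0 0
  0 0 0 0 0

1 0 0 0 1
0 0 0 0 0
0 0 0 0 0
0 0 0 0 0
0 0 0 0 0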